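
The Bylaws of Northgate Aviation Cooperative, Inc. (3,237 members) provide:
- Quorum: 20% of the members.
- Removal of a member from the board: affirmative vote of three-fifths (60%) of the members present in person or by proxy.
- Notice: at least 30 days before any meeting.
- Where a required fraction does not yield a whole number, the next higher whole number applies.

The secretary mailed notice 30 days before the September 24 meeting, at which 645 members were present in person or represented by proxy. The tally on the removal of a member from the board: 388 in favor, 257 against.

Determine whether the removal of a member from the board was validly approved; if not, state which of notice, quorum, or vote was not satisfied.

Invalid — quorum requirement not satisfied.

Notice: 30 days given; 30 required. Satisfied.
Quorum: 20% of 3,237 = 647.40, rounded up to 648; 645 present. Not satisfied.
Vote: requires three-fifths of those present (645); 3/5 of 645 = 387, so 387 needed; 388 in favor. Satisfied.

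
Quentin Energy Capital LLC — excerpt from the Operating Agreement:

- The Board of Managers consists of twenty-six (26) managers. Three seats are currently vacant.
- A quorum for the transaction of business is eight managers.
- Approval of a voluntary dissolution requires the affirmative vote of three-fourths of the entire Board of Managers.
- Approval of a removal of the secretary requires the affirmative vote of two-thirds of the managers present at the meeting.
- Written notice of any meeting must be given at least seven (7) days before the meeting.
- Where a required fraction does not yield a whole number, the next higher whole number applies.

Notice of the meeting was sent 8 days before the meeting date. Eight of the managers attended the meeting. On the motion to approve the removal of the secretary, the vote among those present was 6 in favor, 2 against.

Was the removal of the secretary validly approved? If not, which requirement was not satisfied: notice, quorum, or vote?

Notice: 8 days given; 7 required (8 ≥ 7). Satisfied.
Quorum: 8 present; quorum is 8. Satisfied.
Vote: the removal of the secretary requires two-thirds of the managers present (8). 2/3 of 8 = 5.33, rounded up to 6, so 6 affirmative votes are needed; 6 voted in favor. Satisfied.

Valid — all requirements satisfied.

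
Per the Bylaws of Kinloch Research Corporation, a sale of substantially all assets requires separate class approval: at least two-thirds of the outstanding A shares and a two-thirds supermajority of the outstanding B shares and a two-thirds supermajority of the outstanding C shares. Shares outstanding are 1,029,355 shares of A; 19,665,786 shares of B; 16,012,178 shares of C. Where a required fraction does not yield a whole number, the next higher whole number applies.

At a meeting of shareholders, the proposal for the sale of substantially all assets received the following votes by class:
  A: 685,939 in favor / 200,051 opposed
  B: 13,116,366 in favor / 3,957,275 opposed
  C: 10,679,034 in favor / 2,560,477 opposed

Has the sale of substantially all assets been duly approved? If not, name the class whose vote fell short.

Not approved — the A shares did not give the required vote.

A: 2/3 of 1029355 = 686236.67, rounded up to 686237; 686,237 required, 685,939 in favor — not approved.
B: 2/3 of 19665786 = 13110524; 13,110,524 required, 13,116,366 in favor — approved.
C: 2/3 of 16012178 = 10674785.33, rounded up to 10674786; 10,674,786 required, 10,679,034 in favor — approved.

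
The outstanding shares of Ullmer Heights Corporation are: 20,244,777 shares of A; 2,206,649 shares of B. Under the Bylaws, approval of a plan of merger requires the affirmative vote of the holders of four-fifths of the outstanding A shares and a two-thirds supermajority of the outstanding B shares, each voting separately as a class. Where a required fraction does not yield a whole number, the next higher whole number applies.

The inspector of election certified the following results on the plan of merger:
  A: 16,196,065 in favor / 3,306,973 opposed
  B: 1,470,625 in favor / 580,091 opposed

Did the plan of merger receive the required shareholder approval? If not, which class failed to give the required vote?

Not approved — the B shares did not give the required vote.

A: 4/5 of 20244777 = 16195821.60, rounded up to 16195822; 16,195,822 required, 16,196,065 in favor — approved.
B: 2/3 of 2206649 = 1471099.33, rounded up to 1471100; 1,471,100 required, 1,470,625 in favor — not approved.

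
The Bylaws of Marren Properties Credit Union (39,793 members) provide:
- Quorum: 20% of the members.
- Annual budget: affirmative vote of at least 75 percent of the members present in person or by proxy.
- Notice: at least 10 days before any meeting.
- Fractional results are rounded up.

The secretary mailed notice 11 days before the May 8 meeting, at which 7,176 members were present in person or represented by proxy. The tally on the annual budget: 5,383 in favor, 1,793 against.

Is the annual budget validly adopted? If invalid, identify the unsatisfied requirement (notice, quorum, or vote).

Notice: 11 days given; 10 required. Satisfied.
Quorum: 20% of 39,793 = 7,958.60, rounded up to 7,959; 7,176 present. Not satisfied.
Vote: requires three-fourths of those present (7,176); 3/4 of 7176 = 5382, so 5,382 needed; 5,383 in favor. Satisfied.

Invalid — quorum requirement not satisfied.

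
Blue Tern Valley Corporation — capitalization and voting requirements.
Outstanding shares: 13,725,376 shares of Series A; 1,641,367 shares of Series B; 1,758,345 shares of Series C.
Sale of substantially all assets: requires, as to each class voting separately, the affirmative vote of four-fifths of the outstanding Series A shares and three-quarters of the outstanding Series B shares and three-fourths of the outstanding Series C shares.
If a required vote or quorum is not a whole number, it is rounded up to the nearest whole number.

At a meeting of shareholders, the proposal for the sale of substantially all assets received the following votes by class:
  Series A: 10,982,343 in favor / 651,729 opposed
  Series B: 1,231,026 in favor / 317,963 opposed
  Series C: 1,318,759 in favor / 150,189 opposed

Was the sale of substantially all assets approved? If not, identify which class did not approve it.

Approved — every class gave the required vote.

Series A: 4/5 of 13725376 = 10980300.80, rounded up to 10980301; 10,980,301 required, 10,982,343 in favor — approved.
Series B: 3/4 of 1641367 = 1231025.25, rounded up to 1231026; 1,231,026 required, 1,231,026 in favor — approved.
Series C: 3/4 of 1758345 = 1318758.75, rounded up to 1318759; 1,318,759 required, 1,318,759 in favor — approved.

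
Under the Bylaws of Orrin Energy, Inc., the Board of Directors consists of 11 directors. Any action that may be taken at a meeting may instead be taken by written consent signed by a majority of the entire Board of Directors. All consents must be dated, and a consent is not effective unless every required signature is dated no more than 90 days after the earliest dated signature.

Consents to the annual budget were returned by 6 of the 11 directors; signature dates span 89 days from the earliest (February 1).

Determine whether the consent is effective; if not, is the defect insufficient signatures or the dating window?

Effective — both the signature and dating-window requirements are satisfied.

Signatures required: a majority of 11 — a majority of 11 is 6, so 6 needed; 6 signed. Sufficient.
Dating window: the latest signature is 89 days after the earliest; the limit is 90 days. Within the window.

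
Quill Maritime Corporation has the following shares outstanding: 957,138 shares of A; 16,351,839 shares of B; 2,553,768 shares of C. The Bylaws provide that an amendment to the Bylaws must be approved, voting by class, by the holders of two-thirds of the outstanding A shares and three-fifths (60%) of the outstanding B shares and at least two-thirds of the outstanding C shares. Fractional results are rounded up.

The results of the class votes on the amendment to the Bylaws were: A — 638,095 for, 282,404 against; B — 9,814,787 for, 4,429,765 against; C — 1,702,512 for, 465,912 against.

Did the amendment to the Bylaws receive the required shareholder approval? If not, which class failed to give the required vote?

Approved — every class gave the required vote.

A: 2/3 of 957138 = 638092; 638,092 required, 638,095 in favor — approved.
B: 3/5 of 16351839 = 9811103.40, rounded up to 9811104; 9,811,104 required, 9,814,787 in favor — approved.
C: 2/3 of 2553768 = 1702512; 1,702,512 required, 1,702,512 in favor — approved.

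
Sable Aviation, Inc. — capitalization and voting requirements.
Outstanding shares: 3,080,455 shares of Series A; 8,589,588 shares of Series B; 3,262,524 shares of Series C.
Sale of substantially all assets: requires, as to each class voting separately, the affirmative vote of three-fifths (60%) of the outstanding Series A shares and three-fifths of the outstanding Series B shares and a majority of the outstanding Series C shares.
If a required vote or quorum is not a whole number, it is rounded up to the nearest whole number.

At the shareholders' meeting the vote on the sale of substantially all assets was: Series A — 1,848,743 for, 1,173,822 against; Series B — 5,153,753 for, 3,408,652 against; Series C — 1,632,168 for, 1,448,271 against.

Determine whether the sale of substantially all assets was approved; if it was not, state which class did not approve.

Approved — every class gave the required vote.

Series A: 3/5 of 3080455 = 1848273; 1,848,273 required, 1,848,743 in favor — approved.
Series B: 3/5 of 8589588 = 5153752.80, rounded up to 5153753; 5,153,753 required, 5,153,753 in favor — approved.
Series C: a majority of 3262524 is 1631263; 1,631,263 required, 1,632,168 in favor — approved.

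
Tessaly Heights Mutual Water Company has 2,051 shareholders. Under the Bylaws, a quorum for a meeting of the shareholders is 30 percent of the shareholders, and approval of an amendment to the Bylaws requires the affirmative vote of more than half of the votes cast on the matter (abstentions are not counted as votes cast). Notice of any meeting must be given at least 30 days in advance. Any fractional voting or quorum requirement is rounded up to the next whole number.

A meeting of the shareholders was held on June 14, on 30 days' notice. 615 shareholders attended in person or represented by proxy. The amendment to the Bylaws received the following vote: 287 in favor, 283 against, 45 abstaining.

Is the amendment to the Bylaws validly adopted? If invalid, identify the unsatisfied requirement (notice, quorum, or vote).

Invalid — quorum requirement not satisfied.

Notice: 30 days given; 30 required. Satisfied.
Quorum: 30% of 2,051 = 615.30, rounded up to 616; 615 present. Not satisfied.
Vote: requires a majority of the votes cast (615 − 45 abstaining = 570); a majority of 570 is 286, so 286 needed; 287 in favor. Satisfied.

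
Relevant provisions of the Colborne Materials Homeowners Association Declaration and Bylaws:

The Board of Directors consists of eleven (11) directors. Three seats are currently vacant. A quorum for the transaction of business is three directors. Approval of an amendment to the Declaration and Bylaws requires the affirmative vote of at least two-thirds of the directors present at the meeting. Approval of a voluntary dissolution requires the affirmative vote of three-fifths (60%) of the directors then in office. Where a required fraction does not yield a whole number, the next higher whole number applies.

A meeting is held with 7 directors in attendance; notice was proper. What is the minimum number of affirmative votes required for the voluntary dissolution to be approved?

The voluntary dissolution requires three-fifths of the directors then in office (8).
3/5 of 8 = 4.80, rounded up to 5.

5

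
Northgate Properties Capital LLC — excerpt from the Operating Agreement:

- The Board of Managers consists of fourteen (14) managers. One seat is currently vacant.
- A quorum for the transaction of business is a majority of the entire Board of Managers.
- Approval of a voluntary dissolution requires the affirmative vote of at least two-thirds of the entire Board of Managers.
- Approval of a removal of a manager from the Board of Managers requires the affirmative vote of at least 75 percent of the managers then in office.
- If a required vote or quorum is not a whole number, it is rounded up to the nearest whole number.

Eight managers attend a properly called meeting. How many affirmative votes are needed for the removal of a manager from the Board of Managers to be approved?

10

The removal of a manager from the Board of Managers requires three-fourths of the managers then in office (13).
3/4 of 13 = 9.75, rounded up to 10.
(Only 8 can vote, so the removal of a manager from the Board of Managers cannot pass at this meeting, but the required vote is still 10.)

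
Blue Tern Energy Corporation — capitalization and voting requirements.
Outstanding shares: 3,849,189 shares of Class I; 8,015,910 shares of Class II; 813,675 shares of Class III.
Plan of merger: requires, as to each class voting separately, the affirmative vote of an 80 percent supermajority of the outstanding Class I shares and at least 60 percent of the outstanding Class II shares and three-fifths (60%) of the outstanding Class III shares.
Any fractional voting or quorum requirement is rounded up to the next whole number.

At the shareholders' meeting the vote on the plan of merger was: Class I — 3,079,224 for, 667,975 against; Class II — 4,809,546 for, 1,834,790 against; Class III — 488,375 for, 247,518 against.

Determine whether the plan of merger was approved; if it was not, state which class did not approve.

Class I: 4/5 of 3849189 = 3079351.20, rounded up to 3079352; 3,079,352 required, 3,079,224 in favor — not approved.
Class II: 3/5 of 8015910 = 4809546; 4,809,546 required, 4,809,546 in favor — approved.
Class III: 3/5 of 813675 = 488205; 488,205 required, 488,375 in favor — approved.

Not approved — the Class I shares did not give the required vote.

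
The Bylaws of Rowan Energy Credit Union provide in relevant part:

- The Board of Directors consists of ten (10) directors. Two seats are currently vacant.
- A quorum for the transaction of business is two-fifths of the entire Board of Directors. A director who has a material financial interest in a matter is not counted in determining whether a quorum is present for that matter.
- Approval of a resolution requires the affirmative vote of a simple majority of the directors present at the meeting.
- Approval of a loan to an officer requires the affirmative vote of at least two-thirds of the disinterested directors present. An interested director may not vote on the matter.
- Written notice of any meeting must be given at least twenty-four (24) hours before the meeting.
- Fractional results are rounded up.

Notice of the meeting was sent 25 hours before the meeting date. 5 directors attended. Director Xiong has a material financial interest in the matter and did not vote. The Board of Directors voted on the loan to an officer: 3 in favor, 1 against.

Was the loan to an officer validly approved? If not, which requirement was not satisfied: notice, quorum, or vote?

Valid — all requirements satisfied.

Notice: 25 hours given; 24 required (25 ≥ 24). Satisfied.
Quorum: 5 present, but the 1 interested director does not count, leaving 4. Quorum is 4. Satisfied.
Vote: the loan to an officer requires two-thirds of the disinterested directors present (5 − 1 = 4). 2/3 of 4 = 2.67, rounded up to 3, so 3 affirmative votes are needed; 3 voted in favor. Satisfied.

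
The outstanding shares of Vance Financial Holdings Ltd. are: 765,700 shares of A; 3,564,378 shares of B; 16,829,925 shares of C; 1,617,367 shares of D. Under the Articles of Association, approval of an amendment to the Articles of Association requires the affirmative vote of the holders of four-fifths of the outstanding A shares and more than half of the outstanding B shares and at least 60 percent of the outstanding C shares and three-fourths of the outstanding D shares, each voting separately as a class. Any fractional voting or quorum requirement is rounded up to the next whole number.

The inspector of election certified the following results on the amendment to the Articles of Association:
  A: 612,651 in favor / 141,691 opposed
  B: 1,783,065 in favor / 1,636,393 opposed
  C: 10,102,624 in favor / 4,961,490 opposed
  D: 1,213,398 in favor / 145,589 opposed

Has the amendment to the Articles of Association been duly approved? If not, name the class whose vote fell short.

A: 4/5 of 765700 = 612560; 612,560 required, 612,651 in favor — approved.
B: a majority of 3564378 is 1782190; 1,782,190 required, 1,783,065 in favor — approved.
C: 3/5 of 16829925 = 10097955; 10,097,955 required, 10,102,624 in favor — approved.
D: 3/4 of 1617367 = 1213025.25, rounded up to 1213026; 1,213,026 required, 1,213,398 in favor — approved.

Approved — every class gave the required vote.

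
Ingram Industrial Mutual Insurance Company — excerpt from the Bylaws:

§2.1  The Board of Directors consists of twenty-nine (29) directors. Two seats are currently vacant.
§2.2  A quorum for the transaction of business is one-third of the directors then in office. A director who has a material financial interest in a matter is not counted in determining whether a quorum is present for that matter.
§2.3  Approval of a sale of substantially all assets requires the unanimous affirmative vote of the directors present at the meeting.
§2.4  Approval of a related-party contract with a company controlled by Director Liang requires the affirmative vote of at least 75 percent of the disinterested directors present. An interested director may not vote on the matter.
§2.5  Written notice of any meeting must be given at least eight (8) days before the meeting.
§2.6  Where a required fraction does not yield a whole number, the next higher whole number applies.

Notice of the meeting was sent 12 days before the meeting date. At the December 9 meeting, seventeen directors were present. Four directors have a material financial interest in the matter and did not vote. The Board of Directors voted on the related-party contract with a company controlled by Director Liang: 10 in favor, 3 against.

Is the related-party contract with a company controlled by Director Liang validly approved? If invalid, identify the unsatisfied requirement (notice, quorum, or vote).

Notice: 12 days given; 8 required (12 ≥ 8). Satisfied.
Quorum: 17 present, but the 4 interested directors do not count, leaving 13. Quorum is 9. Satisfied.
Vote: the related-party contract with a company controlled by Director Liang requires three-fourths of the disinterested directors present (17 − 4 = 13). 3/4 of 13 = 9.75, rounded up to 10, so 10 affirmative votes are needed; 10 voted in favor. Satisfied.

Valid — all requirements satisfied.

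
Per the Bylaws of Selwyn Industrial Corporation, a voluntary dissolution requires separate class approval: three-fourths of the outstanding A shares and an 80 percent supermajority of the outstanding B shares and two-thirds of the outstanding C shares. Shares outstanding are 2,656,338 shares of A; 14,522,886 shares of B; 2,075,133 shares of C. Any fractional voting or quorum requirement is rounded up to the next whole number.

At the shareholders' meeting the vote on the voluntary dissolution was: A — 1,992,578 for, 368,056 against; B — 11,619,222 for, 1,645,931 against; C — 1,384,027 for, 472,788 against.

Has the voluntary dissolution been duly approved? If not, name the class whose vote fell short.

Approved — every class gave the required vote.

A: 3/4 of 2656338 = 1992253.50, rounded up to 1992254; 1,992,254 required, 1,992,578 in favor — approved.
B: 4/5 of 14522886 = 11618308.80, rounded up to 11618309; 11,618,309 required, 11,619,222 in favor — approved.
C: 2/3 of 2075133 = 1383422; 1,383,422 required, 1,384,027 in favor — approved.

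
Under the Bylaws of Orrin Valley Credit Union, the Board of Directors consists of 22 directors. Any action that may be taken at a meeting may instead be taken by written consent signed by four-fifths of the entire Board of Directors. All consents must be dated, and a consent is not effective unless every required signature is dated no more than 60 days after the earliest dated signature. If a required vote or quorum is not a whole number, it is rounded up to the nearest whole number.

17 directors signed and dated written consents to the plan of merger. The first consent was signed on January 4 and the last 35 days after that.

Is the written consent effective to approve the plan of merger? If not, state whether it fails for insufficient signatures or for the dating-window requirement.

Signatures required: four-fifths of 22 — 4/5 of 22 = 17.60, rounded up to 18, so 18 needed; 17 signed. Insufficient.
Dating window: the latest signature is 35 days after the earliest; the limit is 60 days. Within the window.

Not effective — insufficient signatures.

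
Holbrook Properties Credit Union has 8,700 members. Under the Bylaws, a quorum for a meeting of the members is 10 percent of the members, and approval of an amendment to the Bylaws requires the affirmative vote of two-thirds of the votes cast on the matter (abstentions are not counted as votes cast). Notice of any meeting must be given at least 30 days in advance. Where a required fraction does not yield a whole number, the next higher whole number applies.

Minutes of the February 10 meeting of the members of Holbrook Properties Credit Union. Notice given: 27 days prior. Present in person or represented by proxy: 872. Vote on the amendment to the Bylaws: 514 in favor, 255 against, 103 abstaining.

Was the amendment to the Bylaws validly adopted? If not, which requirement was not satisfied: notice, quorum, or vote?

Notice: 27 days given; 30 required. Not satisfied.
Quorum: 10% of 8,700 = 870; 872 present. Satisfied.
Vote: requires two-thirds of the votes cast (872 − 103 abstaining = 769); 2/3 of 769 = 512.67, rounded up to 513, so 513 needed; 514 in favor. Satisfied.

Invalid — notice requirement not satisfied.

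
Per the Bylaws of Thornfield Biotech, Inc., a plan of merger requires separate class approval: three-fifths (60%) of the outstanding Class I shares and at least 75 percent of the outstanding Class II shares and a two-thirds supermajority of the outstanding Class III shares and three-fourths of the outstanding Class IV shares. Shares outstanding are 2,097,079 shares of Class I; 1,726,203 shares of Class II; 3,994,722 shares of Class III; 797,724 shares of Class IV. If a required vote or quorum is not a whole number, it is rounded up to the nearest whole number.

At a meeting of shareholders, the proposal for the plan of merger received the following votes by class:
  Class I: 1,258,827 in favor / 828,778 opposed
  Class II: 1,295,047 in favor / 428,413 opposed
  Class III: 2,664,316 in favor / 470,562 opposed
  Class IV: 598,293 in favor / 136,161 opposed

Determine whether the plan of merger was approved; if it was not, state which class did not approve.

Class I: 3/5 of 2097079 = 1258247.40, rounded up to 1258248; 1,258,248 required, 1,258,827 in favor — approved.
Class II: 3/4 of 1726203 = 1294652.25, rounded up to 1294653; 1,294,653 required, 1,295,047 in favor — approved.
Class III: 2/3 of 3994722 = 2663148; 2,663,148 required, 2,664,316 in favor — approved.
Class IV: 3/4 of 797724 = 598293; 598,293 required, 598,293 in favor — approved.

Approved — every class gave the required vote.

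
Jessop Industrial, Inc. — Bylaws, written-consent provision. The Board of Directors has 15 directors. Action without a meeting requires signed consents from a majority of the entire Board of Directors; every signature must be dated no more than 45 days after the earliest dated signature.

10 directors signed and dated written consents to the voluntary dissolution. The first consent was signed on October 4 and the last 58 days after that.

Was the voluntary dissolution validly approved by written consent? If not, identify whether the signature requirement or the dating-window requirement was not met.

Not effective — dating-window requirement not satisfied.

Signatures required: a majority of 15 — a majority of 15 is 8, so 8 needed; 10 signed. Sufficient.
Dating window: the latest signature is 58 days after the earliest; the limit is 45 days. Outside the window.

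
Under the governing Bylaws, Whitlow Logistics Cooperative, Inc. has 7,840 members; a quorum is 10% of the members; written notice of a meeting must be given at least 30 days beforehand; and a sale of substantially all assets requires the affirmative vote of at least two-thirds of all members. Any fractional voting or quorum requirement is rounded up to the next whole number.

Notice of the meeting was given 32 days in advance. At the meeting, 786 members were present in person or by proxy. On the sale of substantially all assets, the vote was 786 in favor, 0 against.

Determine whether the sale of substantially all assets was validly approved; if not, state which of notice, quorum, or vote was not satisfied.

Invalid — vote requirement not satisfied.

Notice: 32 days given; 30 required. Satisfied.
Quorum: 10% of 7,840 = 784; 786 present. Satisfied.
Vote: requires two-thirds of all members (7,840); 2/3 of 7840 = 5226.67, rounded up to 5227, so 5,227 needed; 786 in favor. Not satisfied.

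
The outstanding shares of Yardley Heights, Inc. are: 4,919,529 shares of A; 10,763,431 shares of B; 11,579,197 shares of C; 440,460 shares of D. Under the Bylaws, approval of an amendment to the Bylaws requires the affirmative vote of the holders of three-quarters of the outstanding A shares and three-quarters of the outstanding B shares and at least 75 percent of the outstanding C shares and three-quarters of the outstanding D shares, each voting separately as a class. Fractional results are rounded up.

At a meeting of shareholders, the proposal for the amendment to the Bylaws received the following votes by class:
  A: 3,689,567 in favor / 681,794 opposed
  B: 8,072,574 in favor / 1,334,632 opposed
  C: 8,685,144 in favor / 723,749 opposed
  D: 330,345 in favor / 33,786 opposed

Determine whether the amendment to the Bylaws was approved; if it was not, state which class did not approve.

Not approved — the A shares did not give the required vote.

A: 3/4 of 4919529 = 3689646.75, rounded up to 3689647; 3,689,647 required, 3,689,567 in favor — not approved.
B: 3/4 of 10763431 = 8072573.25, rounded up to 8072574; 8,072,574 required, 8,072,574 in favor — approved.
C: 3/4 of 11579197 = 8684397.75, rounded up to 8684398; 8,684,398 required, 8,685,144 in favor — approved.
D: 3/4 of 440460 = 330345; 330,345 required, 330,345 in favor — approved.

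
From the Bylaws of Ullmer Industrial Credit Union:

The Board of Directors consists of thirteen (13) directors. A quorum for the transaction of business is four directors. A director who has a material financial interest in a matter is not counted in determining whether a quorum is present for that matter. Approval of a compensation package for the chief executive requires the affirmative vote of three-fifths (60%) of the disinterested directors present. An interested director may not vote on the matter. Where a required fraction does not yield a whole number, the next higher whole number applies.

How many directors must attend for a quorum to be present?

4

The quorum is fixed at 4.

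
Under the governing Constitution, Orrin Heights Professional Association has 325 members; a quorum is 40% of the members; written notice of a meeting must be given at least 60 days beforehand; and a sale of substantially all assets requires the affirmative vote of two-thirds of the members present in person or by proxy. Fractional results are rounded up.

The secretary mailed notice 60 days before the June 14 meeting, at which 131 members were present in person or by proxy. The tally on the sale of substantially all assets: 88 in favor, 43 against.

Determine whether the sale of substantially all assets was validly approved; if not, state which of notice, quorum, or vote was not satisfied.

Valid — all requirements satisfied.

Notice: 60 days given; 60 required. Satisfied.
Quorum: 40% of 325 = 130; 131 present. Satisfied.
Vote: requires two-thirds of those present (131); 2/3 of 131 = 87.33, rounded up to 88, so 88 needed; 88 in favor. Satisfied.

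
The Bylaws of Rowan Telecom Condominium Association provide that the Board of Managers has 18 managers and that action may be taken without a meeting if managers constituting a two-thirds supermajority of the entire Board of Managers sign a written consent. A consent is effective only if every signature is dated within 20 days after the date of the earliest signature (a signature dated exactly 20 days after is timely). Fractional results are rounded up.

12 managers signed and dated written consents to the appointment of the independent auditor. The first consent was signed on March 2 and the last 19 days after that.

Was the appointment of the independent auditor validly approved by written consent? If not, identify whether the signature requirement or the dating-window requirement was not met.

Signatures required: a two-thirds supermajority of 18 — 2/3 of 18 = 12, so 12 needed; 12 signed. Sufficient.
Dating window: the latest signature is 19 days after the earliest; the limit is 20 days. Within the window.

Effective — both the signature and dating-window requirements are satisfied.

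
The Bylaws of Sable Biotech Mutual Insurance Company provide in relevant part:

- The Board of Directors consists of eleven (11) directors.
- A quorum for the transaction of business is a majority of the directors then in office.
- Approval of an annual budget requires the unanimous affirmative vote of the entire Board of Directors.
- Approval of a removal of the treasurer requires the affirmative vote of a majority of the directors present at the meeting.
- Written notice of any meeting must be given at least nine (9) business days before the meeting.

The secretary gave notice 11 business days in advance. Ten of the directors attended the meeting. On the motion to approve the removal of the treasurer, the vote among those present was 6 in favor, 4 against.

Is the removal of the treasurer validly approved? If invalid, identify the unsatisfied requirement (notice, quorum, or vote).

Valid — all requirements satisfied.

Notice: 11 business days given; 9 required (11 ≥ 9). Satisfied.
Quorum: 10 present; quorum is 6. Satisfied.
Vote: the removal of the treasurer requires a majority of the directors present (10). A majority of 10 is 6, so 6 affirmative votes are needed; 6 voted in favor. Satisfied.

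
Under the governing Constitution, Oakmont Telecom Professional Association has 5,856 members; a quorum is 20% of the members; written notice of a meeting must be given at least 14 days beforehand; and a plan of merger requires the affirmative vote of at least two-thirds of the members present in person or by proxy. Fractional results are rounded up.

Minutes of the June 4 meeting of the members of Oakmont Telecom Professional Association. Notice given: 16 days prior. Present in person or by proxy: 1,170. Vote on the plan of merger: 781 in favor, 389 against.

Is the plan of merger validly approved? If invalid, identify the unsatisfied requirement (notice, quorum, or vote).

Invalid — quorum requirement not satisfied.

Notice: 16 days given; 14 required. Satisfied.
Quorum: 20% of 5,856 = 1,171.20, rounded up to 1,172; 1,170 present. Not satisfied.
Vote: requires two-thirds of those present (1,170); 2/3 of 1170 = 780, so 780 needed; 781 in favor. Satisfied.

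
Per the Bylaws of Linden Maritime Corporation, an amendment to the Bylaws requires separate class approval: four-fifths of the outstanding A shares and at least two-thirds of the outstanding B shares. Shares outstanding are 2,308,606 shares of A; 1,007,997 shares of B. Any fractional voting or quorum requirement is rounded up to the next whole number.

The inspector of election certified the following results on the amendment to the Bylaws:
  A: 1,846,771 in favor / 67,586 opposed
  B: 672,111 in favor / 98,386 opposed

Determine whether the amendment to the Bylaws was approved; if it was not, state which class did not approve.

A: 4/5 of 2308606 = 1846884.80, rounded up to 1846885; 1,846,885 required, 1,846,771 in favor — not approved.
B: 2/3 of 1007997 = 671998; 671,998 required, 672,111 in favor — approved.

Not approved — the A shares did not give the required vote.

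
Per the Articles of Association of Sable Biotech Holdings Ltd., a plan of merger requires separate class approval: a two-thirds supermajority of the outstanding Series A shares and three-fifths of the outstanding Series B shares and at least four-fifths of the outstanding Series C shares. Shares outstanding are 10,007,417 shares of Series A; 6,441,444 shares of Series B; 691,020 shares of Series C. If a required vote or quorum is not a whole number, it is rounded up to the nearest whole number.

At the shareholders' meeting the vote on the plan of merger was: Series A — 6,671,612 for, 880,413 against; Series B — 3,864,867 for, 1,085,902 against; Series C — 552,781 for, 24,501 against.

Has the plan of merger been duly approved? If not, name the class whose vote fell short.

Not approved — the Series C shares did not give the required vote.

Series A: 2/3 of 10007417 = 6671611.33, rounded up to 6671612; 6,671,612 required, 6,671,612 in favor — approved.
Series B: 3/5 of 6441444 = 3864866.40, rounded up to 3864867; 3,864,867 required, 3,864,867 in favor — approved.
Series C: 4/5 of 691020 = 552816; 552,816 required, 552,781 in favor — not approved.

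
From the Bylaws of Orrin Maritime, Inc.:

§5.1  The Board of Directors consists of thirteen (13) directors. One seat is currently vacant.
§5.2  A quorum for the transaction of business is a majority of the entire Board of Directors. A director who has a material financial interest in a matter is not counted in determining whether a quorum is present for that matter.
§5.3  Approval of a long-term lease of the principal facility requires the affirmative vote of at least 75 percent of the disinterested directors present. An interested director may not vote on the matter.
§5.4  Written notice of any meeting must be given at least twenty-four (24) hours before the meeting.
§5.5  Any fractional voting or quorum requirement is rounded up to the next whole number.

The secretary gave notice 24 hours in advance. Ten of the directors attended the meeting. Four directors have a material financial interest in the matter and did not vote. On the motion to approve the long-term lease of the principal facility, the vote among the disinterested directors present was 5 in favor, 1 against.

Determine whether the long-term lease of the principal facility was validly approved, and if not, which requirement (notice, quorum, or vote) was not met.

Invalid — quorum requirement not satisfied.

Notice: 24 hours given; 24 required (24 ≥ 24). Satisfied.
Quorum: 10 present, but the 4 interested directors do not count, leaving 6. Quorum is 7. Not satisfied.
Vote: the long-term lease of the principal facility requires three-fourths of the disinterested directors present (10 − 4 = 6). 3/4 of 6 = 4.50, rounded up to 5, so 5 affirmative votes are needed; 5 voted in favor. Satisfied. (Moot — without a quorum no business can be validly transacted.)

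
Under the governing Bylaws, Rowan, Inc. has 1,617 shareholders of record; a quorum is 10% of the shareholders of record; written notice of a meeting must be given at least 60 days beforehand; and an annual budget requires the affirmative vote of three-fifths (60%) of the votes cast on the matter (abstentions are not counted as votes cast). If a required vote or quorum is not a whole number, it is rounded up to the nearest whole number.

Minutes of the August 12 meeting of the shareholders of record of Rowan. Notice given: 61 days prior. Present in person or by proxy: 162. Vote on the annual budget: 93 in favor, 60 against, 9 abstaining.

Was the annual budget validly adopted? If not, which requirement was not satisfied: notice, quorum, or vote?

Valid — all requirements satisfied.

Notice: 61 days given; 60 required. Satisfied.
Quorum: 10% of 1,617 = 161.70, rounded up to 162; 162 present. Satisfied.
Vote: requires three-fifths of the votes cast (162 − 9 abstaining = 153); 3/5 of 153 = 91.80, rounded up to 92, so 92 needed; 93 in favor. Satisfied.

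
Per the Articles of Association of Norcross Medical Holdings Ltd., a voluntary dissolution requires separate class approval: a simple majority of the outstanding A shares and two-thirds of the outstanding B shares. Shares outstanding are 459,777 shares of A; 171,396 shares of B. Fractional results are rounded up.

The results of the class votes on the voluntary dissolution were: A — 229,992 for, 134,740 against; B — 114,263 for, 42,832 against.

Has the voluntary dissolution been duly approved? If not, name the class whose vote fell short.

A: a majority of 459777 is 229889; 229,889 required, 229,992 in favor — approved.
B: 2/3 of 171396 = 114264; 114,264 required, 114,263 in favor — not approved.

Not approved — the B shares did not give the required vote.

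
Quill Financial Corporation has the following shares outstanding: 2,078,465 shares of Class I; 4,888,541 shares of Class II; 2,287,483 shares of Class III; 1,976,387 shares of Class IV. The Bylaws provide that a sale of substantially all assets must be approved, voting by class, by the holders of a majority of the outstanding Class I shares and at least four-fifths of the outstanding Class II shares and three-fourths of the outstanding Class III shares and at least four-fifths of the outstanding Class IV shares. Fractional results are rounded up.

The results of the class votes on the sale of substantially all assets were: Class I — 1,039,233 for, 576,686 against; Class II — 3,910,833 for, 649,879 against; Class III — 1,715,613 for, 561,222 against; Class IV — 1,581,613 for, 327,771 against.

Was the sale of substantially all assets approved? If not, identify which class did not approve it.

Class I: a majority of 2078465 is 1039233; 1,039,233 required, 1,039,233 in favor — approved.
Class II: 4/5 of 4888541 = 3910832.80, rounded up to 3910833; 3,910,833 required, 3,910,833 in favor — approved.
Class III: 3/4 of 2287483 = 1715612.25, rounded up to 1715613; 1,715,613 required, 1,715,613 in favor — approved.
Class IV: 4/5 of 1976387 = 1581109.60, rounded up to 1581110; 1,581,110 required, 1,581,613 in favor — approved.

Approved — every class gave the required vote.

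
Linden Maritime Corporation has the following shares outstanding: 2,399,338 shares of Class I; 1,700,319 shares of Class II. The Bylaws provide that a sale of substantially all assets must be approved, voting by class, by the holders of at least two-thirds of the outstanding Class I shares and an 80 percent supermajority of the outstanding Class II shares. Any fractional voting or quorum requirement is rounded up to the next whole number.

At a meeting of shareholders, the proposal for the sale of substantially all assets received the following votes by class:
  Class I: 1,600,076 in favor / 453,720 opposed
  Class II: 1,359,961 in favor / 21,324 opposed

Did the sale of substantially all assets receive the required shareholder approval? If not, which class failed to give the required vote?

Not approved — the Class II shares did not give the required vote.

Class I: 2/3 of 2399338 = 1599558.67, rounded up to 1599559; 1,599,559 required, 1,600,076 in favor — approved.
Class II: 4/5 of 1700319 = 1360255.20, rounded up to 1360256; 1,360,256 required, 1,359,961 in favor — not approved.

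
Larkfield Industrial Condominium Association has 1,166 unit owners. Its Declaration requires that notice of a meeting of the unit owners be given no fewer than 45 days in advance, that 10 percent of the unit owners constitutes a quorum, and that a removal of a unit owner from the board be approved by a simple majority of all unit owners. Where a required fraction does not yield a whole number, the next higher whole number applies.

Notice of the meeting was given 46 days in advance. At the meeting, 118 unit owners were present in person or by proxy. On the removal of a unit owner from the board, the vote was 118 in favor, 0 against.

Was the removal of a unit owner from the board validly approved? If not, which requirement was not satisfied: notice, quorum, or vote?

Invalid — vote requirement not satisfied.

Notice: 46 days given; 45 required. Satisfied.
Quorum: 10% of 1,166 = 116.60, rounded up to 117; 118 present. Satisfied.
Vote: requires a majority of all unit owners (1,166); a majority of 1166 is 584, so 584 needed; 118 in favor. Not satisfied.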